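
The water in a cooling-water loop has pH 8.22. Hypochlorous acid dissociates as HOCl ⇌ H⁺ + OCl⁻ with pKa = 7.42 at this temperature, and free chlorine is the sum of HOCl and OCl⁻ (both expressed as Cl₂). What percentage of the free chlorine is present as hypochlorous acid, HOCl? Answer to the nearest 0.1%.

[OCl⁻]/[HOCl] = 10^(pH − pKa) = 10^(8.22 − 7.42) = 10^0.80 = 6.31.
Fraction as HOCl = 1 / (1 + 6.31) = 0.1368.

13.7%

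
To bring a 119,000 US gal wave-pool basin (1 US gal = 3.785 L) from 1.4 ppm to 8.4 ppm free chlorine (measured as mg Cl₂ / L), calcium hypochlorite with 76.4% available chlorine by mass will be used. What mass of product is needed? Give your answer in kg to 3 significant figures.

Volume: 119,000 US gal × 3.785 L/gal = 450,415 L.
Chlorine deficit: 8.4 − 1.4 = 7 ppm = 7 mg/L as Cl₂.
Cl₂ equivalent needed: 7 mg/L × 450,415 L = 3,153,000 mg = 3153 g.
Product at 76.4% available chlorine: 3153 / 0.764 = 4127 g.

4.13 kg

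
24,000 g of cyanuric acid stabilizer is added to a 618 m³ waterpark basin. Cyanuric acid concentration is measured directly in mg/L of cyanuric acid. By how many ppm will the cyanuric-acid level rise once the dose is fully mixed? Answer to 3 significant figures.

38.8 ppm

Volume: 618 m³ = 618,000 L.
Rise: 24,000 g / 618,000 L × 1000 = 38.83 mg/L.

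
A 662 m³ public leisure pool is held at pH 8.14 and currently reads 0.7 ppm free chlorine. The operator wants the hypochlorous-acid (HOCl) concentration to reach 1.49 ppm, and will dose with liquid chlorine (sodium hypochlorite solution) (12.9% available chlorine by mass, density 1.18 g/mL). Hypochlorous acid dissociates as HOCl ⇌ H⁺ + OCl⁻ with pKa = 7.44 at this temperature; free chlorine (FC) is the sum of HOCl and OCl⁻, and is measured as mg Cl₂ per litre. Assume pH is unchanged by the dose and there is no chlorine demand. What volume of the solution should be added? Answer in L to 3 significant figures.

35.9 L

Volume: 662 m³ = 662,000 L.
[OCl⁻]/[HOCl] = 10^(pH − pKa) = 10^(8.14 − 7.44) = 5.012; fraction as HOCl = 1/(1 + 5.012) = 0.1663.
Free chlorine required for 1.49 ppm HOCl: 1.49 / 0.1663 = 8.958 ppm.
FC to add: 8.958 − 0.7 = 8.258 mg/L as Cl₂.
Cl₂ equivalent: 8.258 mg/L × 662,000 L = 5467 g.
Product at 12.9% available Cl: 5467 / 0.129 = 42,380 g.
Volume: 42,380 g ÷ 1.18 g/mL = 35,910 mL.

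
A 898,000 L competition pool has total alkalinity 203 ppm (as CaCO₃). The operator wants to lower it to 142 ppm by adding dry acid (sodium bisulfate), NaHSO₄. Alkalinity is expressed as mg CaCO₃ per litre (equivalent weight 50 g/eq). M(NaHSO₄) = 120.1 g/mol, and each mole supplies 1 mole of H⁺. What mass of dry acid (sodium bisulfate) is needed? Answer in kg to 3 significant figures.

132 kg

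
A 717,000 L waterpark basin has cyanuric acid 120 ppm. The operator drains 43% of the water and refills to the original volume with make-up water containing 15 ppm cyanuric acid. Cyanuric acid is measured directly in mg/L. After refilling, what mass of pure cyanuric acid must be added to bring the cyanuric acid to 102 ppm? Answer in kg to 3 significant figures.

19.5 kg

After draining 43% and refilling: 120 × 0.57 + 15 × 0.43 = 74.85 ppm.
Deficit to target: 102 − 74.85 = 27.15 mg/L.
Mass: 27.15 mg/L × 717,000 L = 19,470 g cyanuric acid.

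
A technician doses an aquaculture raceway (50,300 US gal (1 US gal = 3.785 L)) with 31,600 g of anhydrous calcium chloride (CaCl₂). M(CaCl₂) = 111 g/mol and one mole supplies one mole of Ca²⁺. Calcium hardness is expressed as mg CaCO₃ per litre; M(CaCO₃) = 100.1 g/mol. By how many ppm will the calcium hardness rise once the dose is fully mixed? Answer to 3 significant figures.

150 ppm

Volume: 50,300 US gal × 3.785 L/gal = 190,386 L.
Moles of Ca²⁺: 31,600 g ÷ 111 g/mol = 284.7 mol.
As CaCO₃: 284.7 mol × 100.1 g/mol = 28,500 g.
Rise: 28,500 g / 190,386 L × 1000 = 149.7 mg/L.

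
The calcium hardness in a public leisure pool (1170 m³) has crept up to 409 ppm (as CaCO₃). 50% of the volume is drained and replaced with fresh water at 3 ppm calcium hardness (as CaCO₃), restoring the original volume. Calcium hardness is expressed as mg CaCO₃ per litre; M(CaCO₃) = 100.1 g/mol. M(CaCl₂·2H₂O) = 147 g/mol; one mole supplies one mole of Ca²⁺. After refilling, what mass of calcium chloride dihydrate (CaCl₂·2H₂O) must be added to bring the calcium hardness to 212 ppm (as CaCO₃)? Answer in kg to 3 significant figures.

Volume: 1170 m³ = 1,170,000 L.
After draining 50% and refilling: 409 × 0.50 + 3 × 0.50 = 206 ppm.
Deficit to target: 212 − 206 = 6 mg/L.
As CaCO₃: 6 mg/L × 1,170,000 L = 7020 g; ÷ 100.1 = 70.13 mol Ca²⁺.
Mass: 70.13 × 147 = 10,310 g.

10.3 kg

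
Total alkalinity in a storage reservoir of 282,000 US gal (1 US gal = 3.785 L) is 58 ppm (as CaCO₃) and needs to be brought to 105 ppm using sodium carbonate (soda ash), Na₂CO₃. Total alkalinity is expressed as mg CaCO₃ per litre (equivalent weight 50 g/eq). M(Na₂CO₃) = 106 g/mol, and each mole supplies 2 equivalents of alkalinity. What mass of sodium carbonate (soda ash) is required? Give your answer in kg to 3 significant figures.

53.2 kg

Volume: 282,000 US gal × 3.785 L/gal = 1,067,370 L.
Alkalinity to add: (105 − 58) = 47 mg/L as CaCO₃ × 1,067,370 L = 50,170 g as CaCO₃.
Equivalents: 50,170 g ÷ 50 g/eq = 1003 eq.
Each mole of Na₂CO₃ supplies 2 eq, so 1003 / 2 = 501.7 mol.
Mass: 501.7 mol × 106 g/mol = 53,180 g.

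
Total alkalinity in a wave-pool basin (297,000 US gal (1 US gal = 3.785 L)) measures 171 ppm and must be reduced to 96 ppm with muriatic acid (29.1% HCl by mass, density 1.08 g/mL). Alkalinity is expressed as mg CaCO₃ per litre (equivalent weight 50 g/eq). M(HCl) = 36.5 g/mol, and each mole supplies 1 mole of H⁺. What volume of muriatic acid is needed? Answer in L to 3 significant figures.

Volume: 297,000 US gal × 3.785 L/gal = 1,124,145 L.
Alkalinity to neutralize: (171 − 96) = 75 mg/L as CaCO₃ × 1,124,145 L = 84,310 g as CaCO₃.
Equivalents of H⁺ required: 84,310 ÷ 50 g/eq = 1686 eq = 1686 mol HCl.
Mass of HCl: 1686 × 36.5 = 61,550 g.
Mass of 29.1% solution: 61,550 / 0.291 = 211,500 g.
Volume: 211,500 g ÷ 1.08 g/mL = 195,800 mL.

196 L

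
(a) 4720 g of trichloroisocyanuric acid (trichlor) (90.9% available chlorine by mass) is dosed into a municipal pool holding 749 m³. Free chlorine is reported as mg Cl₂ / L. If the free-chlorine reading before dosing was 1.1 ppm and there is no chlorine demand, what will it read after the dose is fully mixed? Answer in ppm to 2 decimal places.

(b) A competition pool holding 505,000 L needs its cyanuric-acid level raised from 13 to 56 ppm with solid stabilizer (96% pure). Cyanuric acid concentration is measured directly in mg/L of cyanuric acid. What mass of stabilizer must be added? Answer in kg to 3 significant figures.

(a) 6.83 ppm; (b) 22.6 kg

(a) Volume: 749 m³ = 749,000 L.
(a) Available chlorine delivered: 4720 g × 0.909 = 4290 g as Cl₂.
(a) Concentration rise: 4290 g / 749,000 L = 5.728 mg/L = 5.73 ppm.
(a) Final FC: 1.1 + 5.73 = 6.83 ppm.

(b) CYA to add: (56 − 13) = 43 mg/L × 505,000 L = 21,720 g cyanuric acid.
(b) At 96% purity: 21,720 / 0.96 = 22,620 g product.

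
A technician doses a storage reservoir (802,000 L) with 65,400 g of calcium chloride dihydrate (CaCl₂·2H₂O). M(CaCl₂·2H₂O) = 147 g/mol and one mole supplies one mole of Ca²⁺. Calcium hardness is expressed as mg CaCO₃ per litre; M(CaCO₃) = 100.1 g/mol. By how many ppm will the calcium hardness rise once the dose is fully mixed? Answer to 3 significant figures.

Moles of Ca²⁺: 65,400 g ÷ 147 g/mol = 444.9 mol.
As CaCO₃: 444.9 mol × 100.1 g/mol = 44,530 g.
Rise: 44,530 g / 802,000 L × 1000 = 55.53 mg/L.

55.5 ppm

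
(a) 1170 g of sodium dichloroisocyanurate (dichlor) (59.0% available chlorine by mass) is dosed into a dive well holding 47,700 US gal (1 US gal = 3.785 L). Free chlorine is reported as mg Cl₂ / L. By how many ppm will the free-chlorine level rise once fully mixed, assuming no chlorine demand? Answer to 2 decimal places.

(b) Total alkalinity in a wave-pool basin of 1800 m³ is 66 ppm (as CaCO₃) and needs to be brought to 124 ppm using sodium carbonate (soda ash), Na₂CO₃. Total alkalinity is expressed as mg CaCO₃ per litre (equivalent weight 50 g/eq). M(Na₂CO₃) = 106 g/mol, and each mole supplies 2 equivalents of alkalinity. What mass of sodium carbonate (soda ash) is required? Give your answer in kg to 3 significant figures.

(a) Volume: 47,700 US gal × 3.785 L/gal = 180,544 L.
(a) Available chlorine delivered: 1170 g × 0.59 = 690.3 g as Cl₂.
(a) Concentration rise: 690.3 g / 180,544 L = 3.823 mg/L = 3.82 ppm.

(b) Volume: 1800 m³ = 1,800,000 L.
(b) Alkalinity to add: (124 − 66) = 58 mg/L as CaCO₃ × 1,800,000 L = 104,400 g as CaCO₃.
(b) Equivalents: 104,400 g ÷ 50 g/eq = 2088 eq.
(b) Each mole of Na₂CO₃ supplies 2 eq, so 2088 / 2 = 1044 mol.
(b) Mass: 1044 mol × 106 g/mol = 110,700 g.

(a) 3.82 ppm; (b) 111 kg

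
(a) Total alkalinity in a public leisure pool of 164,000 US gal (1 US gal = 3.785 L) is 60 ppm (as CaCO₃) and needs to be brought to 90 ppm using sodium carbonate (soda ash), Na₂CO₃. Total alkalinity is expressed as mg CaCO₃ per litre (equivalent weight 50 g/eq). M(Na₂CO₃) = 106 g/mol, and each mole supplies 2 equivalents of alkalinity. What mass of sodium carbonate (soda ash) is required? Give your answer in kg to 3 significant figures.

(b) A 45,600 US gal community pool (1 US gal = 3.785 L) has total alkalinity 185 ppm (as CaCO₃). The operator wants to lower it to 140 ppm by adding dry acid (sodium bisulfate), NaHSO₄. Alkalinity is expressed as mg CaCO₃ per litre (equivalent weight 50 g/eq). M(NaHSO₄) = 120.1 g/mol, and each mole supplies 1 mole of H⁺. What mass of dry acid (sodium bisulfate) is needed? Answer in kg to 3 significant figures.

(a) Volume: 164,000 US gal × 3.785 L/gal = 620,740 L.
(a) Alkalinity to add: (90 − 60) = 30 mg/L as CaCO₃ × 620,740 L = 18,620 g as CaCO₃.
(a) Equivalents: 18,620 g ÷ 50 g/eq = 372.4 eq.
(a) Each mole of Na₂CO₃ supplies 2 eq, so 372.4 / 2 = 186.2 mol.
(a) Mass: 186.2 mol × 106 g/mol = 19,740 g.

(b) Volume: 45,600 US gal × 3.785 L/gal = 172,596 L.
(b) Alkalinity to neutralize: (185 − 140) = 45 mg/L as CaCO₃ × 172,596 L = 7767 g as CaCO₃.
(b) Equivalents of H⁺ required: 7767 ÷ 50 g/eq = 155.3 eq = 155.3 mol NaHSO₄.
(b) Mass of NaHSO₄: 155.3 × 120.1 = 18,660 g.

(a) 19.7 kg; (b) 18.7 kg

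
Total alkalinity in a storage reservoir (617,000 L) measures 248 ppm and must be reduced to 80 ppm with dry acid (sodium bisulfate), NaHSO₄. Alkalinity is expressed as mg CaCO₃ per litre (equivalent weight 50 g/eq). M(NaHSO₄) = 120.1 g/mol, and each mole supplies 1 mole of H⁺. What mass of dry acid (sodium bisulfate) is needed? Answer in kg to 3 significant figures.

249 kg

Alkalinity to neutralize: (248 − 80) = 168 mg/L as CaCO₃ × 617,000 L = 103,700 g as CaCO₃.
Equivalents of H⁺ required: 103,700 ÷ 50 g/eq = 2073 eq = 2073 mol NaHSO₄.
Mass of NaHSO₄: 2073 × 120.1 = 249,000 g.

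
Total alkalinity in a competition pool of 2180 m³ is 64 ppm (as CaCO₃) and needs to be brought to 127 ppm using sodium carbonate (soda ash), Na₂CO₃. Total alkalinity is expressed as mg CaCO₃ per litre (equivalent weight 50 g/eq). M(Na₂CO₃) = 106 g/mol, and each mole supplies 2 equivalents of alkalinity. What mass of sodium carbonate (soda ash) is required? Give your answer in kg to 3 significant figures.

146 kg

Volume: 2180 m³ = 2,180,000 L.
Alkalinity to add: (127 − 64) = 63 mg/L as CaCO₃ × 2,180,000 L = 137,300 g as CaCO₃.
Equivalents: 137,300 g ÷ 50 g/eq = 2747 eq.
Each mole of Na₂CO₃ supplies 2 eq, so 2747 / 2 = 1373 mol.
Mass: 1373 mol × 106 g/mol = 145,600 g.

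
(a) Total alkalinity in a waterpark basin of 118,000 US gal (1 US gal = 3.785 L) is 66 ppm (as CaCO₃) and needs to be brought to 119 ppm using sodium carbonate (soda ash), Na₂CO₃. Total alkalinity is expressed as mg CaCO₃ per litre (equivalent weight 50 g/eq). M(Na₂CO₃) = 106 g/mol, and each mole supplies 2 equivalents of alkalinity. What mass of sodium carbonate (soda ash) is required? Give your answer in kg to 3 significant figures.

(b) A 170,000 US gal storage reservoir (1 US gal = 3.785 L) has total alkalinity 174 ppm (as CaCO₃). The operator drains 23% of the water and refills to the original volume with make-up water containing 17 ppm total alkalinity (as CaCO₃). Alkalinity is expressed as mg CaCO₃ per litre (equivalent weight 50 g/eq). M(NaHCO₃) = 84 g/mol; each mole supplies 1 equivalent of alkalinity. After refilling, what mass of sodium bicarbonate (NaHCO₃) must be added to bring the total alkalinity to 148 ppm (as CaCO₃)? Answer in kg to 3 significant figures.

(a) Volume: 118,000 US gal × 3.785 L/gal = 446,630 L.
(a) Alkalinity to add: (119 − 66) = 53 mg/L as CaCO₃ × 446,630 L = 23,670 g as CaCO₃.
(a) Equivalents: 23,670 g ÷ 50 g/eq = 473.4 eq.
(a) Each mole of Na₂CO₃ supplies 2 eq, so 473.4 / 2 = 236.7 mol.
(a) Mass: 236.7 mol × 106 g/mol = 25,090 g.

(b) Volume: 170,000 US gal × 3.785 L/gal = 643,450 L.
(b) After draining 23% and refilling: 174 × 0.77 + 17 × 0.23 = 137.89 ppm.
(b) Deficit to target: 148 − 137.89 = 10.11 mg/L.
(b) As CaCO₃: 10.11 mg/L × 643,450 L = 6505 g; ÷ 50 g/eq ÷ 1 = 130.1 mol NaHCO₃.
(b) Mass: 130.1 × 84 = 10,930 g.

(a) 25.1 kg; (b) 10.9 kg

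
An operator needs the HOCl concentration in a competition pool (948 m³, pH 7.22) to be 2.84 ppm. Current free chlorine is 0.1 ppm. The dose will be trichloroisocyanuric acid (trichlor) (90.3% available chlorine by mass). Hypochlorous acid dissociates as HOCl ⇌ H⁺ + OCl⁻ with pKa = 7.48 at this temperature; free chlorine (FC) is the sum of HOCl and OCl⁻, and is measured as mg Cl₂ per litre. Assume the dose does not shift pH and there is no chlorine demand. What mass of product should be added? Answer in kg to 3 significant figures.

4.52 kg

Volume: 948 m³ = 948,000 L.
[OCl⁻]/[HOCl] = 10^(pH − pKa) = 10^(7.22 − 7.48) = 0.5495; fraction as HOCl = 1/(1 + 0.5495) = 0.6454.
Free chlorine required for 2.84 ppm HOCl: 2.84 / 0.6454 = 4.401 ppm.
FC to add: 4.401 − 0.1 = 4.301 mg/L as Cl₂.
Cl₂ equivalent: 4.301 mg/L × 948,000 L = 4077 g.
Product at 90.3% available Cl: 4077 / 0.903 = 4515 g.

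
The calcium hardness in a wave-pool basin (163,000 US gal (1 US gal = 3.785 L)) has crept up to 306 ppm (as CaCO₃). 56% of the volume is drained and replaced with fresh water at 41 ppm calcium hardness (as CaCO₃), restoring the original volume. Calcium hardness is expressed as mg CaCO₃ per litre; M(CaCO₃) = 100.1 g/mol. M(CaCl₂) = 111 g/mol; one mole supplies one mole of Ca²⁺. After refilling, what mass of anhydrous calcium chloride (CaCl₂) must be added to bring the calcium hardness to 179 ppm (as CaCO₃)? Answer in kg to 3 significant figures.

14.6 kg

Volume: 163,000 US gal × 3.785 L/gal = 616,955 L.
After draining 56% and refilling: 306 × 0.44 + 41 × 0.56 = 157.6 ppm.
Deficit to target: 179 − 157.6 = 21.4 mg/L.
As CaCO₃: 21.4 mg/L × 616,955 L = 13,200 g; ÷ 100.1 = 131.9 mol Ca²⁺.
Mass: 131.9 × 111 = 14,640 g.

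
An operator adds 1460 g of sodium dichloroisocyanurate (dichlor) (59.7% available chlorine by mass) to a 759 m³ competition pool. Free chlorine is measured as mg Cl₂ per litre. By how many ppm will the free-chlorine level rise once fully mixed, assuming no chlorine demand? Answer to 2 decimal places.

1.15 ppm

Volume: 759 m³ = 759,000 L.
Available chlorine delivered: 1460 g × 0.597 = 871.6 g as Cl₂.
Concentration rise: 871.6 g / 759,000 L = 1.148 mg/L = 1.15 ppm.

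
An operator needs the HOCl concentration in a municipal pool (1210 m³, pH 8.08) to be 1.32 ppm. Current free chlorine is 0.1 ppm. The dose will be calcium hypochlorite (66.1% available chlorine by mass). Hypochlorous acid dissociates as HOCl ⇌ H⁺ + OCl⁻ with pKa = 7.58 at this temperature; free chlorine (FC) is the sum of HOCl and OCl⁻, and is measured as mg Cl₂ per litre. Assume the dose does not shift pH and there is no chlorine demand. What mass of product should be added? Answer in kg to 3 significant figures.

9.87 kg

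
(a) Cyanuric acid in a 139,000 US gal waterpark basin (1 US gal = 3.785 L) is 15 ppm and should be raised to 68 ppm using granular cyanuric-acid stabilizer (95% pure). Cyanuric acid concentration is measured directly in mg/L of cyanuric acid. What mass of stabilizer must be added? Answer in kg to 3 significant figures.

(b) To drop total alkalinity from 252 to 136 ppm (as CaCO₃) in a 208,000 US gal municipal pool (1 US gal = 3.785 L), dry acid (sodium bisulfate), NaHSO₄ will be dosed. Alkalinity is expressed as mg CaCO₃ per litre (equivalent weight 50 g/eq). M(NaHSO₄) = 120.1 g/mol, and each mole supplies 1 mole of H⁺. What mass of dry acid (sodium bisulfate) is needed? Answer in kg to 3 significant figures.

(a) Volume: 139,000 US gal × 3.785 L/gal = 526,115 L.
(a) CYA to add: (68 − 15) = 53 mg/L × 526,115 L = 27,880 g cyanuric acid.
(a) At 95% purity: 27,880 / 0.95 = 29,350 g product.

(b) Volume: 208,000 US gal × 3.785 L/gal = 787,280 L.
(b) Alkalinity to neutralize: (252 − 136) = 116 mg/L as CaCO₃ × 787,280 L = 91,320 g as CaCO₃.
(b) Equivalents of H⁺ required: 91,320 ÷ 50 g/eq = 1826 eq = 1826 mol NaHSO₄.
(b) Mass of NaHSO₄: 1826 × 120.1 = 219,400 g.

(a) 29.4 kg; (b) 219 kg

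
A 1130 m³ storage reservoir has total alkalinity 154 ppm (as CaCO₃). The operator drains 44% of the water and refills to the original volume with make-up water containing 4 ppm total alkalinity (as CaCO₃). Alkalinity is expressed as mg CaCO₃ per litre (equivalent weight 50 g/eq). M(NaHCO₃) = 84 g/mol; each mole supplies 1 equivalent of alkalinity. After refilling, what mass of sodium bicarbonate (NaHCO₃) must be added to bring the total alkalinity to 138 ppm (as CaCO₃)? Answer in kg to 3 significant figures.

Volume: 1130 m³ = 1,130,000 L.
After draining 44% and refilling: 154 × 0.56 + 4 × 0.44 = 88 ppm.
Deficit to target: 138 − 88 = 50 mg/L.
As CaCO₃: 50 mg/L × 1,130,000 L = 56,500 g; ÷ 50 g/eq ÷ 1 = 1130 mol NaHCO₃.
Mass: 1130 × 84 = 94,920 g.

94.9 kg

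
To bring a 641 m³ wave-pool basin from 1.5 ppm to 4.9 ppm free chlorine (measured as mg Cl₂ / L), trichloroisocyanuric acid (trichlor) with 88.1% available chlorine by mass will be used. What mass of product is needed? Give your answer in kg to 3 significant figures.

Volume: 641 m³ = 641,000 L.
Chlorine deficit: 4.9 − 1.5 = 3.4 ppm = 3.4 mg/L as Cl₂.
Cl₂ equivalent needed: 3.4 mg/L × 641,000 L = 2,179,000 mg = 2179 g.
Product at 88.1% available chlorine: 2179 / 0.881 = 2474 g.

2.47 kg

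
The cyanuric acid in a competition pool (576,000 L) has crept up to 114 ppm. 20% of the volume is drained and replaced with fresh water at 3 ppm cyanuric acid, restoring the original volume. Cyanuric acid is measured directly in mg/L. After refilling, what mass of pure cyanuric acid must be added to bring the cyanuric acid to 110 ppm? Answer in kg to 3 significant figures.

After draining 20% and refilling: 114 × 0.80 + 3 × 0.20 = 91.8 ppm.
Deficit to target: 110 − 91.8 = 18.2 mg/L.
Mass: 18.2 mg/L × 576,000 L = 10,480 g cyanuric acid.

10.5 kg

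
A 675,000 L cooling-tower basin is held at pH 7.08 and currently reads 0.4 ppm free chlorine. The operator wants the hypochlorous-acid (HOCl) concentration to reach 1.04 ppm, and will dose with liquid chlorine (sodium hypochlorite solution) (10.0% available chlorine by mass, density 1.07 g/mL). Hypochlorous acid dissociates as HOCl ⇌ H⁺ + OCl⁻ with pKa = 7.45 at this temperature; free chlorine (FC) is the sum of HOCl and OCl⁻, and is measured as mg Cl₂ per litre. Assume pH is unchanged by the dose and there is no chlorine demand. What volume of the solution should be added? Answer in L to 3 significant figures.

6.84 L

[OCl⁻]/[HOCl] = 10^(pH − pKa) = 10^(7.08 − 7.45) = 0.4266; fraction as HOCl = 1/(1 + 0.4266) = 0.701.
Free chlorine required for 1.04 ppm HOCl: 1.04 / 0.701 = 1.484 ppm.
FC to add: 1.484 − 0.4 = 1.084 mg/L as Cl₂.
Cl₂ equivalent: 1.084 mg/L × 675,000 L = 731.5 g.
Product at 10.0% available Cl: 731.5 / 0.1 = 7315 g.
Volume: 7315 g ÷ 1.07 g/mL = 6836 mL.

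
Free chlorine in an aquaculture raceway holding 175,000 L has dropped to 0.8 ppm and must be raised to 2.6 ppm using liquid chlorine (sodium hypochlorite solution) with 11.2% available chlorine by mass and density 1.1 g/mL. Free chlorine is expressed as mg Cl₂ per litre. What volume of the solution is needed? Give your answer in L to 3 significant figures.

Chlorine deficit: 2.6 − 0.8 = 1.8 ppm = 1.8 mg/L as Cl₂.
Cl₂ equivalent needed: 1.8 mg/L × 175,000 L = 315,000 mg = 315 g.
Product at 11.2% available chlorine: 315 / 0.112 = 2812 g.
Volume at density 1.1 g/mL: 2812 g ÷ 1.1 g/mL = 2557 mL.

2.56 L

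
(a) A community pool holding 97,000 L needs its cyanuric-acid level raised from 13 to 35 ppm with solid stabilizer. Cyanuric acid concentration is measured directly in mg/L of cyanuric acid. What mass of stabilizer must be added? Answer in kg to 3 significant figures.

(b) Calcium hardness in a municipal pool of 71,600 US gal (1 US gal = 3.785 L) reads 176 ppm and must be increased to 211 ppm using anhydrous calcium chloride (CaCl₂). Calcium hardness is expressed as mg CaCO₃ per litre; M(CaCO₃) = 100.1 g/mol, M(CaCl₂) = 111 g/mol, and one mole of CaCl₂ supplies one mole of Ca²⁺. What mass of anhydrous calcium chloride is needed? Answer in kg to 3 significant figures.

(a) 2.13 kg; (b) 10.5 kg

(a) CYA to add: (35 − 13) = 22 mg/L × 97,000 L = 2134 g cyanuric acid.

(b) Volume: 71,600 US gal × 3.785 L/gal = 271,006 L.
(b) Hardness to add: (211 − 176) = 35 mg/L as CaCO₃ × 271,006 L = 9485 g as CaCO₃.
(b) Moles of Ca²⁺ (1 mol Ca²⁺ ≡ 1 mol CaCO₃): 9485 / 100.1 g/mol = 94.76 mol.
(b) Mass of CaCl₂: 94.76 × 111 = 10,520 g.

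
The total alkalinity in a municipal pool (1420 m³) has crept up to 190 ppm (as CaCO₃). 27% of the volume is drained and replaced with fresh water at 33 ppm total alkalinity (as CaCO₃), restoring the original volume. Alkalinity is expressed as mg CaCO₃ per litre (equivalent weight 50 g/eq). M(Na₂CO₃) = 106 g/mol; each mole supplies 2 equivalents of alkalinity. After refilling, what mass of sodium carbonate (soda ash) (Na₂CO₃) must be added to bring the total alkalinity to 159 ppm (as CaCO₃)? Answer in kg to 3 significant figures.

17.1 kg

Volume: 1420 m³ = 1,420,000 L.
After draining 27% and refilling: 190 × 0.73 + 33 × 0.27 = 147.61 ppm.
Deficit to target: 159 − 147.61 = 11.39 mg/L.
As CaCO₃: 11.39 mg/L × 1,420,000 L = 16,170 g; ÷ 50 g/eq ÷ 2 = 161.7 mol Na₂CO₃.
Mass: 161.7 × 106 = 17,140 g.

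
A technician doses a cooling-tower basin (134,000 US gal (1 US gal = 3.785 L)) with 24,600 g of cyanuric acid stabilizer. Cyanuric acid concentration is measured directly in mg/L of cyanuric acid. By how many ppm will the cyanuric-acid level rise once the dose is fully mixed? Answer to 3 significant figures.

Volume: 134,000 US gal × 3.785 L/gal = 507,190 L.
Rise: 24,600 g / 507,190 L × 1000 = 48.5 mg/L.

48.5 ppm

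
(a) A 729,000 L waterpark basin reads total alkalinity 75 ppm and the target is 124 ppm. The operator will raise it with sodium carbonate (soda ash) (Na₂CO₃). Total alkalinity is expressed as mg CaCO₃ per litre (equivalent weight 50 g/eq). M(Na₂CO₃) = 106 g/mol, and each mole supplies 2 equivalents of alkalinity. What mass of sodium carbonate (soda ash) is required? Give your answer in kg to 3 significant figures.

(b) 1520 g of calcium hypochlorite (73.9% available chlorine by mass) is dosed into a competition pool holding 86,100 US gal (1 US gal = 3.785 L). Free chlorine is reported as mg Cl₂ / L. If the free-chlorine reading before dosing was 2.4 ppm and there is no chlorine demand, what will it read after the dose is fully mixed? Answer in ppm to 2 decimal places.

(a) Alkalinity to add: (124 − 75) = 49 mg/L as CaCO₃ × 729,000 L = 35,720 g as CaCO₃.
(a) Equivalents: 35,720 g ÷ 50 g/eq = 714.4 eq.
(a) Each mole of Na₂CO₃ supplies 2 eq, so 714.4 / 2 = 357.2 mol.
(a) Mass: 357.2 mol × 106 g/mol = 37,860 g.

(b) Volume: 86,100 US gal × 3.785 L/gal = 325,888 L.
(b) Available chlorine delivered: 1520 g × 0.739 = 1123 g as Cl₂.
(b) Concentration rise: 1123 g / 325,888 L = 3.447 mg/L = 3.45 ppm.
(b) Final FC: 2.4 + 3.45 = 5.85 ppm.

(a) 37.9 kg; (b) 5.85 ppm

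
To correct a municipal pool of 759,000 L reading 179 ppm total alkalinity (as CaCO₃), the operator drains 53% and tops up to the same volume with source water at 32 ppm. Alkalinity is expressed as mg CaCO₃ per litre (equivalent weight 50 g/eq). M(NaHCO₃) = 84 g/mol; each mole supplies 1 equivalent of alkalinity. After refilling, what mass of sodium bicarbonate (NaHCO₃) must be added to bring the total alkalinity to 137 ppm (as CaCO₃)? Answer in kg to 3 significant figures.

45.8 kg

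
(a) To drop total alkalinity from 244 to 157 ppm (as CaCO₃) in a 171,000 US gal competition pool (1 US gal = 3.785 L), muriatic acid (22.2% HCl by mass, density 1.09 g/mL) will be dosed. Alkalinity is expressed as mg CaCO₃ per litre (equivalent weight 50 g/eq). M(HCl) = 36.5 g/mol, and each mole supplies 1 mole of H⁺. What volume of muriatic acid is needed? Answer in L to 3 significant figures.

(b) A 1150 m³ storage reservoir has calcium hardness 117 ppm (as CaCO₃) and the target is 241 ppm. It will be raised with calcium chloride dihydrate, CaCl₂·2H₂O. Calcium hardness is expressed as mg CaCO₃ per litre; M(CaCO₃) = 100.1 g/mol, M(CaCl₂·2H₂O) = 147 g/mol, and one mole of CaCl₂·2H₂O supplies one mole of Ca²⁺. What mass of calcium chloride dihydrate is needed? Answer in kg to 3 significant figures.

(a) 170 L; (b) 209 kg

(a) Volume: 171,000 US gal × 3.785 L/gal = 647,235 L.
(a) Alkalinity to neutralize: (244 − 157) = 87 mg/L as CaCO₃ × 647,235 L = 56,310 g as CaCO₃.
(a) Equivalents of H⁺ required: 56,310 ÷ 50 g/eq = 1126 eq = 1126 mol HCl.
(a) Mass of HCl: 1126 × 36.5 = 41,110 g.
(a) Mass of 22.2% solution: 41,110 / 0.222 = 185,200 g.
(a) Volume: 185,200 g ÷ 1.09 g/mL = 169,900 mL.

(b) Volume: 1150 m³ = 1,150,000 L.
(b) Hardness to add: (241 − 117) = 124 mg/L as CaCO₃ × 1,150,000 L = 142,600 g as CaCO₃.
(b) Moles of Ca²⁺ (1 mol Ca²⁺ ≡ 1 mol CaCO₃): 142,600 / 100.1 g/mol = 1425 mol.
(b) Mass of CaCl₂·2H₂O: 1425 × 147 = 209,400 g.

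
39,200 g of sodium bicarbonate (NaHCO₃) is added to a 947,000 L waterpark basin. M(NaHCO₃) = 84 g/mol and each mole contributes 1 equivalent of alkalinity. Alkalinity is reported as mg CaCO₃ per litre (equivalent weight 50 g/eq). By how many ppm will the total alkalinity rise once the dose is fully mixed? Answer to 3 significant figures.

Moles of NaHCO₃: 39,200 g ÷ 84 g/mol = 466.7 mol → 466.7 eq of alkalinity.
As CaCO₃: 466.7 eq × 50 g/eq = 23,330 g.
Rise: 23,330 g / 947,000 L × 1000 = 24.64 mg/L.

24.6 ppm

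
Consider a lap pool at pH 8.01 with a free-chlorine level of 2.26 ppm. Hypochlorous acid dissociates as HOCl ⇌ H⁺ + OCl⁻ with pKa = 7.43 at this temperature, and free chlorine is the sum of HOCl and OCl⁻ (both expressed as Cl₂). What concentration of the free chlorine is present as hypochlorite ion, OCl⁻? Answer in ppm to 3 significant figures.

1.79 ppm

[OCl⁻]/[HOCl] = 10^(pH − pKa) = 10^(8.01 − 7.43) = 10^0.58 = 3.802.
Fraction as HOCl = 1 / (1 + 3.802) = 0.2083.
OCl⁻ = (1 − 0.2083) × 2.26 ppm = 1.789 ppm.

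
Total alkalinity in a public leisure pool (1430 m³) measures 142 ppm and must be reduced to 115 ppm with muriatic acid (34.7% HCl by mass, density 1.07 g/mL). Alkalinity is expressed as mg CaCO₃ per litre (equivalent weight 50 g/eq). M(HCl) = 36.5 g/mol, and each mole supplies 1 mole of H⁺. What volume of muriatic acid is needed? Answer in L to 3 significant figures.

75.9 L

Volume: 1430 m³ = 1,430,000 L.
Alkalinity to neutralize: (142 − 115) = 27 mg/L as CaCO₃ × 1,430,000 L = 38,610 g as CaCO₃.
Equivalents of H⁺ required: 38,610 ÷ 50 g/eq = 772.2 eq = 772.2 mol HCl.
Mass of HCl: 772.2 × 36.5 = 28,190 g.
Mass of 34.7% solution: 28,190 / 0.347 = 81,230 g.
Volume: 81,230 g ÷ 1.07 g/mL = 75,910 mL.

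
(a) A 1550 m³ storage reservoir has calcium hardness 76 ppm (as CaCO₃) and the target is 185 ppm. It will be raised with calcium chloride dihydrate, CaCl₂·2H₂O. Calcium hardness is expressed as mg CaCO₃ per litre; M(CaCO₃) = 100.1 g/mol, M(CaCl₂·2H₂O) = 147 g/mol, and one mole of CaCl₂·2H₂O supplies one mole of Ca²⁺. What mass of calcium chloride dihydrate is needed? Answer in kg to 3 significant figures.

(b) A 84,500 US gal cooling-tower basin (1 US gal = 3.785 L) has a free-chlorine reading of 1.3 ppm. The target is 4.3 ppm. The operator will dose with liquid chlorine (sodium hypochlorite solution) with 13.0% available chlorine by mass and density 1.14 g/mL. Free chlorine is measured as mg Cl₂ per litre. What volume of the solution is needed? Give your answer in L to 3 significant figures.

(a) Volume: 1550 m³ = 1,550,000 L.
(a) Hardness to add: (185 − 76) = 109 mg/L as CaCO₃ × 1,550,000 L = 169,000 g as CaCO₃.
(a) Moles of Ca²⁺ (1 mol Ca²⁺ ≡ 1 mol CaCO₃): 169,000 / 100.1 g/mol = 1688 mol.
(a) Mass of CaCl₂·2H₂O: 1688 × 147 = 248,100 g.

(b) Volume: 84,500 US gal × 3.785 L/gal = 319,832 L.
(b) Chlorine deficit: 4.3 − 1.3 = 3 ppm = 3 mg/L as Cl₂.
(b) Cl₂ equivalent needed: 3 mg/L × 319,832 L = 959,500 mg = 959.5 g.
(b) Product at 13.0% available chlorine: 959.5 / 0.13 = 7381 g.
(b) Volume at density 1.14 g/mL: 7381 g ÷ 1.14 g/mL = 6474 mL.

(a) 248 kg; (b) 6.47 L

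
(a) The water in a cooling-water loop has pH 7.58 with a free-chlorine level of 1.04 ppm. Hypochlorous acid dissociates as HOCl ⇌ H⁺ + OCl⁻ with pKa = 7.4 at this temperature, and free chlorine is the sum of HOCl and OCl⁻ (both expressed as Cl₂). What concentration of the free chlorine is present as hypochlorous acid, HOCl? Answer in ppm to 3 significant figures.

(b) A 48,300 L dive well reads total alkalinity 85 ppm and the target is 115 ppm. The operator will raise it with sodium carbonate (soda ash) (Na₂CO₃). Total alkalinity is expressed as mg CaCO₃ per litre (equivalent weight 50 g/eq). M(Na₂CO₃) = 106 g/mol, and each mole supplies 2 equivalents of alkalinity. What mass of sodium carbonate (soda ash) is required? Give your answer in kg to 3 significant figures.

(a) [OCl⁻]/[HOCl] = 10^(pH − pKa) = 10^(7.58 − 7.4) = 10^0.18 = 1.514.
(a) Fraction as HOCl = 1 / (1 + 1.514) = 0.3978.
(a) HOCl = 0.3978 × 1.04 ppm = 0.4138 ppm.

(b) Alkalinity to add: (115 − 85) = 30 mg/L as CaCO₃ × 48,300 L = 1449 g as CaCO₃.
(b) Equivalents: 1449 g ÷ 50 g/eq = 28.98 eq.
(b) Each mole of Na₂CO₃ supplies 2 eq, so 28.98 / 2 = 14.49 mol.
(b) Mass: 14.49 mol × 106 g/mol = 1536 g.

(a) 0.414 ppm; (b) 1.54 kg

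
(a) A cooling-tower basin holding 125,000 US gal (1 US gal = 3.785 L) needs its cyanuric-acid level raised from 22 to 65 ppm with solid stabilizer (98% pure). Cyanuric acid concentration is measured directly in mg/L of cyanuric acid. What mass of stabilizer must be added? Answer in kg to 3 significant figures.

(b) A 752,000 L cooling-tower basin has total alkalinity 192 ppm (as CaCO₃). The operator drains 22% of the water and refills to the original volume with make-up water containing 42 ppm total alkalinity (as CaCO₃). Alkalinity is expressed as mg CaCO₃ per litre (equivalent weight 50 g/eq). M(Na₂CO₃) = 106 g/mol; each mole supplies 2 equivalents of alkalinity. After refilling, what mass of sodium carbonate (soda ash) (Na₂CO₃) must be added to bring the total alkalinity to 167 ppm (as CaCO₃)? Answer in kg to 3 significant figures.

(a) 20.8 kg; (b) 6.38 kg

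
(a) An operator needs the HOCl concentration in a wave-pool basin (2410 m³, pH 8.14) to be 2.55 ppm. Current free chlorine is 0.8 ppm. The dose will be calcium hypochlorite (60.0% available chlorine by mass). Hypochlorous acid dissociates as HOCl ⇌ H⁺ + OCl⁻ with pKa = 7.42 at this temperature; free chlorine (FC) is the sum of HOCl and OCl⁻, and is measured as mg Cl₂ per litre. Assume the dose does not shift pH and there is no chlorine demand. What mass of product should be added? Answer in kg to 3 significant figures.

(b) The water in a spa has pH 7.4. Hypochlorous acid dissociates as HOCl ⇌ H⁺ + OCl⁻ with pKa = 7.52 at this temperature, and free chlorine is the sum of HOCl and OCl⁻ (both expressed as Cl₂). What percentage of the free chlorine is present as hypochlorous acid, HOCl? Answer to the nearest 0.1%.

(a) Volume: 2410 m³ = 2,410,000 L.
(a) [OCl⁻]/[HOCl] = 10^(pH − pKa) = 10^(8.14 − 7.42) = 5.248; fraction as HOCl = 1/(1 + 5.248) = 0.16.
(a) Free chlorine required for 2.55 ppm HOCl: 2.55 / 0.16 = 15.93 ppm.
(a) FC to add: 15.93 − 0.8 = 15.13 mg/L as Cl₂.
(a) Cl₂ equivalent: 15.13 mg/L × 2,410,000 L = 36,470 g.
(a) Product at 60.0% available Cl: 36,470 / 0.6 = 60,780 g.

(b) [OCl⁻]/[HOCl] = 10^(pH − pKa) = 10^(7.4 − 7.52) = 10^-0.12 = 0.7586.
(b) Fraction as HOCl = 1 / (1 + 0.7586) = 0.5686.

(a) 60.8 kg; (b) 56.9%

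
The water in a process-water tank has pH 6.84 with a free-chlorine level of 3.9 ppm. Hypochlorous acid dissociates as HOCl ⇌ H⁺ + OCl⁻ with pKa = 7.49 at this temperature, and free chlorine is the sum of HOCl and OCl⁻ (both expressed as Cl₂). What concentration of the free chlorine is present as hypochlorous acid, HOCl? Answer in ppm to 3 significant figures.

3.19 ppm

[OCl⁻]/[HOCl] = 10^(pH − pKa) = 10^(6.84 − 7.49) = 10^-0.65 = 0.2239.
Fraction as HOCl = 1 / (1 + 0.2239) = 0.8171.
HOCl = 0.8171 × 3.9 ppm = 3.187 ppm.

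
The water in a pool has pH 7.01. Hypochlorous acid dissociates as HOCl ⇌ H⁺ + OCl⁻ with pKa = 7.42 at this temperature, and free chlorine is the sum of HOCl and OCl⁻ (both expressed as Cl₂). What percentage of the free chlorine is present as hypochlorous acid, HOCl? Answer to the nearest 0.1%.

[OCl⁻]/[HOCl] = 10^(pH − pKa) = 10^(7.01 − 7.42) = 10^-0.41 = 0.389.
Fraction as HOCl = 1 / (1 + 0.389) = 0.7199.

72.0%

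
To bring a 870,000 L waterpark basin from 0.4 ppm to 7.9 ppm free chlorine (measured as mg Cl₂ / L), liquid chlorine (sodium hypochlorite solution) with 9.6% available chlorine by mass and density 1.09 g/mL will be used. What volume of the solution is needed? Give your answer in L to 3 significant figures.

62.4 L

Chlorine deficit: 7.9 − 0.4 = 7.5 ppm = 7.5 mg/L as Cl₂.
Cl₂ equivalent needed: 7.5 mg/L × 870,000 L = 6,525,000 mg = 6525 g.
Product at 9.6% available chlorine: 6525 / 0.096 = 67,970 g.
Volume at density 1.09 g/mL: 67,970 g ÷ 1.09 g/mL = 62,360 mL.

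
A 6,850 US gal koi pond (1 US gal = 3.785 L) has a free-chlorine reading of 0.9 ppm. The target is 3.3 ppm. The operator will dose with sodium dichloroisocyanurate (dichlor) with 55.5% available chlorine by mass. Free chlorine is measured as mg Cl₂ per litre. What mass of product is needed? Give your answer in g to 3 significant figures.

Volume: 6,850 US gal × 3.785 L/gal = 25,927 L.
Chlorine deficit: 3.3 − 0.9 = 2.4 ppm = 2.4 mg/L as Cl₂.
Cl₂ equivalent needed: 2.4 mg/L × 25,927 L = 62,230 mg = 62.23 g.
Product at 55.5% available chlorine: 62.23 / 0.555 = 112.1 g.

112 g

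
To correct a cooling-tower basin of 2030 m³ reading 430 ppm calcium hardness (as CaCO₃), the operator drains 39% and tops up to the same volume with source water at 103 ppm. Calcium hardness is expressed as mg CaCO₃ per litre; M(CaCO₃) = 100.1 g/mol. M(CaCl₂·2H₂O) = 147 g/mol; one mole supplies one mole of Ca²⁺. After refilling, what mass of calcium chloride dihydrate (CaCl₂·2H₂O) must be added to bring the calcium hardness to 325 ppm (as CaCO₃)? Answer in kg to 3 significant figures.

67.2 kg

Volume: 2030 m³ = 2,030,000 L.
After draining 39% and refilling: 430 × 0.61 + 103 × 0.39 = 302.47 ppm.
Deficit to target: 325 − 302.47 = 22.53 mg/L.
As CaCO₃: 22.53 mg/L × 2,030,000 L = 45,740 g; ÷ 100.1 = 456.9 mol Ca²⁺.
Mass: 456.9 × 147 = 67,160 g.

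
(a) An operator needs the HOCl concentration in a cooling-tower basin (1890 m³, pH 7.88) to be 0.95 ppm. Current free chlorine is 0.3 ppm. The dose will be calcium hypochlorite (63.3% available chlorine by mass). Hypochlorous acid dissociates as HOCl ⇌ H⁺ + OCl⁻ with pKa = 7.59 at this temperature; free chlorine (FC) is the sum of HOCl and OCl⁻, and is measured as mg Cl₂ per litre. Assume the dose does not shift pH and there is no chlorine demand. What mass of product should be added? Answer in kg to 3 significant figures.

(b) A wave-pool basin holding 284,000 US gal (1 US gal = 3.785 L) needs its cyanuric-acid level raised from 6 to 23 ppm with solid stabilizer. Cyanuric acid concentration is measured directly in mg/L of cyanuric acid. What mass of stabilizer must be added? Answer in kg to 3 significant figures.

(a) 7.47 kg; (b) 18.3 kg

(a) Volume: 1890 m³ = 1,890,000 L.
(a) [OCl⁻]/[HOCl] = 10^(pH − pKa) = 10^(7.88 − 7.59) = 1.95; fraction as HOCl = 1/(1 + 1.95) = 0.339.
(a) Free chlorine required for 0.95 ppm HOCl: 0.95 / 0.339 = 2.802 ppm.
(a) FC to add: 2.802 − 0.3 = 2.502 mg/L as Cl₂.
(a) Cl₂ equivalent: 2.502 mg/L × 1,890,000 L = 4729 g.
(a) Product at 63.3% available Cl: 4729 / 0.633 = 7471 g.

(b) Volume: 284,000 US gal × 3.785 L/gal = 1,074,940 L.
(b) CYA to add: (23 − 6) = 17 mg/L × 1,074,940 L = 18,270 g cyanuric acid.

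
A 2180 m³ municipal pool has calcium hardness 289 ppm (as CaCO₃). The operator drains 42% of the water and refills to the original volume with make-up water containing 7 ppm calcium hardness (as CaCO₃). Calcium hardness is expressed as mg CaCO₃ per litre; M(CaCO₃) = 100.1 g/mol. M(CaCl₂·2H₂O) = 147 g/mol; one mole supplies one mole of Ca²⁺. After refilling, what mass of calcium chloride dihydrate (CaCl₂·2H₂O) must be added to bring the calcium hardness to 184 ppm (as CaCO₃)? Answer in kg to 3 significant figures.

43.0 kg

Volume: 2180 m³ = 2,180,000 L.
After draining 42% and refilling: 289 × 0.58 + 7 × 0.42 = 170.56 ppm.
Deficit to target: 184 − 170.56 = 13.44 mg/L.
As CaCO₃: 13.44 mg/L × 2,180,000 L = 29,300 g; ÷ 100.1 = 292.7 mol Ca²⁺.
Mass: 292.7 × 147 = 43,030 g.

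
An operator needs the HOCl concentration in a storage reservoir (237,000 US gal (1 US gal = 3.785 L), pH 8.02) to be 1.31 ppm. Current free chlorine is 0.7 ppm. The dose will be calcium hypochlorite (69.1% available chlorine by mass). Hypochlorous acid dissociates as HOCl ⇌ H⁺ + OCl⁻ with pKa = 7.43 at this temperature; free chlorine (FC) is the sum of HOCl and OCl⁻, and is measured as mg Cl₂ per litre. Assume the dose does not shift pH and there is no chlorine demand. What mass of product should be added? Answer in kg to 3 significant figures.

7.41 kg

Volume: 237,000 US gal × 3.785 L/gal = 897,045 L.
[OCl⁻]/[HOCl] = 10^(pH − pKa) = 10^(8.02 − 7.43) = 3.89; fraction as HOCl = 1/(1 + 3.89) = 0.2045.
Free chlorine required for 1.31 ppm HOCl: 1.31 / 0.2045 = 6.406 ppm.
FC to add: 6.406 − 0.7 = 5.706 mg/L as Cl₂.
Cl₂ equivalent: 5.706 mg/L × 897,045 L = 5119 g.
Product at 69.1% available Cl: 5119 / 0.691 = 7408 g.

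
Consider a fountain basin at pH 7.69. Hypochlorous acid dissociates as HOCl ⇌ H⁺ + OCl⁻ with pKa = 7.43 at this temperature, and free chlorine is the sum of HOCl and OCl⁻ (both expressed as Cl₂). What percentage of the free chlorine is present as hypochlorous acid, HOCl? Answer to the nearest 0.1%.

[OCl⁻]/[HOCl] = 10^(pH − pKa) = 10^(7.69 − 7.43) = 10^0.26 = 1.82.
Fraction as HOCl = 1 / (1 + 1.82) = 0.3546.

35.5%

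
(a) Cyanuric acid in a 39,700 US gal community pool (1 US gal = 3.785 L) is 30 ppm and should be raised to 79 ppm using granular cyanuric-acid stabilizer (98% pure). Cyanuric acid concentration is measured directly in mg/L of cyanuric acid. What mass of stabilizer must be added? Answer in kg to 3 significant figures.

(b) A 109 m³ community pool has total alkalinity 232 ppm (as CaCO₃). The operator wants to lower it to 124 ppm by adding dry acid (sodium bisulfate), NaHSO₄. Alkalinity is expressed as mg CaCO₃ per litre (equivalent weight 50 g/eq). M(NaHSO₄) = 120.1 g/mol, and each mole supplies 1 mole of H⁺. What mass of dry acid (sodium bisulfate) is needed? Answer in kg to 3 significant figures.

(a) Volume: 39,700 US gal × 3.785 L/gal = 150,264 L.
(a) CYA to add: (79 − 30) = 49 mg/L × 150,264 L = 7363 g cyanuric acid.
(a) At 98% purity: 7363 / 0.98 = 7513 g product.

(b) Volume: 109 m³ = 109,000 L.
(b) Alkalinity to neutralize: (232 − 124) = 108 mg/L as CaCO₃ × 109,000 L = 11,770 g as CaCO₃.
(b) Equivalents of H⁺ required: 11,770 ÷ 50 g/eq = 235.4 eq = 235.4 mol NaHSO₄.
(b) Mass of NaHSO₄: 235.4 × 120.1 = 28,280 g.

(a) 7.51 kg; (b) 28.3 kg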